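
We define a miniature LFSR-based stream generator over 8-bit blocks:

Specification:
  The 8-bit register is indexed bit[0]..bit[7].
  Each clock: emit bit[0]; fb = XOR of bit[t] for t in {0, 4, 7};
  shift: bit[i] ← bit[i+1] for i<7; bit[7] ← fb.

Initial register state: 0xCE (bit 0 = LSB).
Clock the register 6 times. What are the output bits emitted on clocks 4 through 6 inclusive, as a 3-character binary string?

reg_0 = 0xCE
clock 1: out=0, reg = 0xE7
clock 2: out=1, reg = 0x73
clock 3: out=1, reg = 0x39
clock 4: out=1, reg = 0x1C
clock 5: out=0, reg = 0x8E
clock 6: out=0, reg = 0xC7

100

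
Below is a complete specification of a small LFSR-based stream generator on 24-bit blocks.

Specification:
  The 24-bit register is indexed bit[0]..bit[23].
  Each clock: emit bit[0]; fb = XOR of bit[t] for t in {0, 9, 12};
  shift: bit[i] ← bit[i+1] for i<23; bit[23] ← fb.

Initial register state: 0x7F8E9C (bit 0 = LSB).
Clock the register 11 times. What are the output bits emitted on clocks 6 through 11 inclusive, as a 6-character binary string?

001011

reg_0 = 0x7F8E9C
clock 1: out=0, reg = 0xBFC74E
clock 2: out=0, reg = 0xDFE3A7
clock 3: out=1, reg = 0x6FF1D3
clock 4: out=1, reg = 0x37F8E9
clock 5: out=1, reg = 0x1BFC74
clock 6: out=0, reg = 0x8DFE3A
clock 7: out=0, reg = 0x46FF1D
clock 8: out=1, reg = 0xA37F8E
clock 9: out=0, reg = 0x51BFC7
clock 10: out=1, reg = 0xA8DFE3
clock 11: out=1, reg = 0xD46FF1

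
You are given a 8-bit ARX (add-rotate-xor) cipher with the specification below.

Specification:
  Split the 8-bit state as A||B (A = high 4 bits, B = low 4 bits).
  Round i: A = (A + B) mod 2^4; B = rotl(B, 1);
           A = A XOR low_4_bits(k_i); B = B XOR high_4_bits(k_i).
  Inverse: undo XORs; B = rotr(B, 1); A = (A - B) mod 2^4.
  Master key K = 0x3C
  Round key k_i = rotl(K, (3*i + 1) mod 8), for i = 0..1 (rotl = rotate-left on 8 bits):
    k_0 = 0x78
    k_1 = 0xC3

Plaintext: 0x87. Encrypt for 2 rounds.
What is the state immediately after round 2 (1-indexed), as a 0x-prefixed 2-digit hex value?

s_0 = plaintext = 0x87
s_1 = Round(s_0, k_0) = 0x79
s_2 = Round(s_1, k_1) = 0x3F

0x3F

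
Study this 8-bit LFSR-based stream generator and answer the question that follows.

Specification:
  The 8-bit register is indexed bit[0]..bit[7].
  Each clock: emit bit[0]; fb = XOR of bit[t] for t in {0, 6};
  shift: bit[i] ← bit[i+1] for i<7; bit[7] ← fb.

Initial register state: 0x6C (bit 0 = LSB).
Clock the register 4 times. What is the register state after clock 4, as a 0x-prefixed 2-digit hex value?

reg_0 = 0x6C
clock 1: out=0, reg = 0xB6
clock 2: out=0, reg = 0x5B
clock 3: out=1, reg = 0x2D
clock 4: out=1, reg = 0x96

0x96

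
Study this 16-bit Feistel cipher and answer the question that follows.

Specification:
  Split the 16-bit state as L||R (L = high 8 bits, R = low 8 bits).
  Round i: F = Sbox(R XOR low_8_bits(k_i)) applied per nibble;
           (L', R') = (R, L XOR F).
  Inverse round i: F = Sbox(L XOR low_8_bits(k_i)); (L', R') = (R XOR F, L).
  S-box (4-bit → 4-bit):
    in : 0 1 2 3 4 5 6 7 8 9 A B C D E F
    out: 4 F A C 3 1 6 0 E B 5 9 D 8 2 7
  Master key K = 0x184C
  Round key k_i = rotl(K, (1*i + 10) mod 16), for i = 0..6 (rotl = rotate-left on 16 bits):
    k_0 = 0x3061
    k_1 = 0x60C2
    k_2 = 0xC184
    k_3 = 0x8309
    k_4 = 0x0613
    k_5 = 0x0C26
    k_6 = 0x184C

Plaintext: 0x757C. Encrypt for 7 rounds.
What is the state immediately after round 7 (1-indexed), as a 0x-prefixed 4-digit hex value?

0x60C4

s_0 = plaintext = 0x757C
s_1 = Round(s_0, k_0) = 0x7C8D
s_2 = Round(s_1, k_1) = 0x8D4B
s_3 = Round(s_2, k_2) = 0x4B5A
s_4 = Round(s_3, k_3) = 0x5A57
s_5 = Round(s_4, k_4) = 0x5769
s_6 = Round(s_5, k_5) = 0x6960
s_7 = Round(s_6, k_6) = 0x60C4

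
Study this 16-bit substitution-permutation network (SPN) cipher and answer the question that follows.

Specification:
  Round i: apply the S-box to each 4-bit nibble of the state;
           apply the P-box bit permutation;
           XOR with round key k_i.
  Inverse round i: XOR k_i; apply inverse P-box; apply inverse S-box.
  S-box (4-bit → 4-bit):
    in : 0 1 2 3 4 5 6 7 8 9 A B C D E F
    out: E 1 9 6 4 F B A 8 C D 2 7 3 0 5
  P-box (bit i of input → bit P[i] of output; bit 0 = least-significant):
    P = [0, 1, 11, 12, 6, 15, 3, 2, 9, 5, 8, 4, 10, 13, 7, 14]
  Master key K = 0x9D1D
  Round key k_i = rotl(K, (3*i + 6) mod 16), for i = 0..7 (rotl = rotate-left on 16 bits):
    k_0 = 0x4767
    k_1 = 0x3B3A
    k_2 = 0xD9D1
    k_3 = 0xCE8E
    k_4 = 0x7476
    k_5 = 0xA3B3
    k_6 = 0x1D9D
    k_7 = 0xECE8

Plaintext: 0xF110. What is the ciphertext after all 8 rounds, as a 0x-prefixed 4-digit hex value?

0x3F74

s_0 = plaintext = 0xF110
s_1 = Round(s_0, k_0) = 0x59A5
s_2 = Round(s_1, k_1) = 0x46E5
s_3 = Round(s_2, k_2) = 0xC362
s_4 = Round(s_3, k_3) = 0x7B6B
s_5 = Round(s_4, k_4) = 0x9410
s_6 = Round(s_5, k_5) = 0xFA71
s_7 = Round(s_6, k_6) = 0x9A08
s_8 = Round(s_7, k_7) = 0x3F74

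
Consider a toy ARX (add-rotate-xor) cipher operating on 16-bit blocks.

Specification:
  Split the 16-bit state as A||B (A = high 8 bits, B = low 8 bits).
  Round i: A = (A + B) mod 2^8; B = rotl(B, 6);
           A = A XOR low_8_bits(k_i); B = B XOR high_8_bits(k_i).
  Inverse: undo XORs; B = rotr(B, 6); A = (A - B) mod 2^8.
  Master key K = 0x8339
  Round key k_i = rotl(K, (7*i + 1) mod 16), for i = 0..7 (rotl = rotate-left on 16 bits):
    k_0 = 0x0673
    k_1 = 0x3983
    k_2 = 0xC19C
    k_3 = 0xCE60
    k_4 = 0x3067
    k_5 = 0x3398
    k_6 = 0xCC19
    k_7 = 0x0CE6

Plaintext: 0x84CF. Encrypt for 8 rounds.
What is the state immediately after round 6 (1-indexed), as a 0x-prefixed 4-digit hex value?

s_0 = plaintext = 0x84CF
s_1 = Round(s_0, k_0) = 0x20F5
s_2 = Round(s_1, k_1) = 0x9644
s_3 = Round(s_2, k_2) = 0x46D0
s_4 = Round(s_3, k_3) = 0x76FA
s_5 = Round(s_4, k_4) = 0x178E
s_6 = Round(s_5, k_5) = 0x3D90
s_7 = Round(s_6, k_6) = 0xD4E8
s_8 = Round(s_7, k_7) = 0x5A36

0x3D90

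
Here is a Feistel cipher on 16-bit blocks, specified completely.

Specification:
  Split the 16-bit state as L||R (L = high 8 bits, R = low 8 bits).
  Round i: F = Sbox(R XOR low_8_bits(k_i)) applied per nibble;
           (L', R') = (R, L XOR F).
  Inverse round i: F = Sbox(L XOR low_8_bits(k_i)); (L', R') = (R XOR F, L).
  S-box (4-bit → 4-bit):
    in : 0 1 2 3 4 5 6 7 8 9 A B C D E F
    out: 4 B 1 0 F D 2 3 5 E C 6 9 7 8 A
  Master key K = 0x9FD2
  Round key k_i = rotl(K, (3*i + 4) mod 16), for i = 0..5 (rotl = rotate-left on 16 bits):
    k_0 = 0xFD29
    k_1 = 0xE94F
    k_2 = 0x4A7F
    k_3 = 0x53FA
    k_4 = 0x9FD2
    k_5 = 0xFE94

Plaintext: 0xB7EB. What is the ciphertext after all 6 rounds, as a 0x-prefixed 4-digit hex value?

0x7A29

s_0 = plaintext = 0xB7EB
s_1 = Round(s_0, k_0) = 0xEB26
s_2 = Round(s_1, k_1) = 0x26C5
s_3 = Round(s_2, k_2) = 0xC54A
s_4 = Round(s_3, k_3) = 0x4AA1
s_5 = Round(s_4, k_4) = 0xA17A
s_6 = Round(s_5, k_5) = 0x7A29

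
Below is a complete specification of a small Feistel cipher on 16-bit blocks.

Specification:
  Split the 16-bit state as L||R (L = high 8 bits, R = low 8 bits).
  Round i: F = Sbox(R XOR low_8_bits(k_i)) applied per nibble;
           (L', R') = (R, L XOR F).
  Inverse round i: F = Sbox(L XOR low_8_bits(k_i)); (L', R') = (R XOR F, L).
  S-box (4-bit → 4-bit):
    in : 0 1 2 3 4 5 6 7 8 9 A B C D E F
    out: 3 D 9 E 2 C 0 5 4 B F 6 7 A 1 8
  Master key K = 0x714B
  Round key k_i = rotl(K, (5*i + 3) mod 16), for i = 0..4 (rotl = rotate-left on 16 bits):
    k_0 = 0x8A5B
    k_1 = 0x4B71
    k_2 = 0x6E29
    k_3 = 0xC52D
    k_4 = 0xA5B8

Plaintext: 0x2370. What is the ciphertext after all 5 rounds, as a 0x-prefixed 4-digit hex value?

s_0 = plaintext = 0x2370
s_1 = Round(s_0, k_0) = 0x70B5
s_2 = Round(s_1, k_1) = 0xB502
s_3 = Round(s_2, k_2) = 0x0223
s_4 = Round(s_3, k_3) = 0x2333
s_5 = Round(s_4, k_4) = 0x3365

0x3365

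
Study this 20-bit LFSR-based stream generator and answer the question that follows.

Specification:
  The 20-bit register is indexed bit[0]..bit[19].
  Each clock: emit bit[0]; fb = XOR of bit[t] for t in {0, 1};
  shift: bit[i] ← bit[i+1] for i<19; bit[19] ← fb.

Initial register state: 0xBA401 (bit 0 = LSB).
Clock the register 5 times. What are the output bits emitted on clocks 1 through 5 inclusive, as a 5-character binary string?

10000

reg_0 = 0xBA401
clock 1: out=1, reg = 0xDD200
clock 2: out=0, reg = 0x6E900
clock 3: out=0, reg = 0x37480
clock 4: out=0, reg = 0x1BA40
clock 5: out=0, reg = 0x0DD20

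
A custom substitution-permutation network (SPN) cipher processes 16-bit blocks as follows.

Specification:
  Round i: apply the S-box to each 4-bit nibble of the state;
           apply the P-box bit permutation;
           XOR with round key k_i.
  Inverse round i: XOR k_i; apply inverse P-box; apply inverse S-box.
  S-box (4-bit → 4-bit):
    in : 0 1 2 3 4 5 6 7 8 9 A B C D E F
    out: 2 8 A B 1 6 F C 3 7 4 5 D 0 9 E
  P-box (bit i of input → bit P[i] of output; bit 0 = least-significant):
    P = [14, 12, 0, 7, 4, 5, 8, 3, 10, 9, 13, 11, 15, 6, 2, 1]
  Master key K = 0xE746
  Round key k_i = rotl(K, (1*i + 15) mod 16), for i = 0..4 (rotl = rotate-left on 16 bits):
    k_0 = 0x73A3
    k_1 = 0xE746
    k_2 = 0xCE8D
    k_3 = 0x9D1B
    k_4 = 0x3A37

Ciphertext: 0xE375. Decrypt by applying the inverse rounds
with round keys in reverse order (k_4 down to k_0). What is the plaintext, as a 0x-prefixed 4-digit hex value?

0x2814

s_0 = ciphertext = 0xE375
s_1 = InvRound(s_0, k_4) = 0x31A8
s_2 = InvRound(s_1, k_3) = 0xEC87
s_3 = InvRound(s_2, k_2) = 0x151D
s_4 = InvRound(s_3, k_1) = 0x35E9
s_5 = InvRound(s_4, k_0) = 0x2814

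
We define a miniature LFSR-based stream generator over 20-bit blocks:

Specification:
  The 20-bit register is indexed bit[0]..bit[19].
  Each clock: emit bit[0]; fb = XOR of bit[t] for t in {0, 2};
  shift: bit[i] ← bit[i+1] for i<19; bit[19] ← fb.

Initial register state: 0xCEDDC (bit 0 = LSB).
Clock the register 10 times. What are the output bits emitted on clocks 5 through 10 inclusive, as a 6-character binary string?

101110

reg_0 = 0xCEDDC
clock 1: out=0, reg = 0xE76EE
clock 2: out=0, reg = 0xF3B77
clock 3: out=1, reg = 0x79DBB
clock 4: out=1, reg = 0xBCEDD
clock 5: out=1, reg = 0x5E76E
clock 6: out=0, reg = 0xAF3B7
clock 7: out=1, reg = 0x579DB
clock 8: out=1, reg = 0xABCED
clock 9: out=1, reg = 0x55E76
clock 10: out=0, reg = 0xAAF3B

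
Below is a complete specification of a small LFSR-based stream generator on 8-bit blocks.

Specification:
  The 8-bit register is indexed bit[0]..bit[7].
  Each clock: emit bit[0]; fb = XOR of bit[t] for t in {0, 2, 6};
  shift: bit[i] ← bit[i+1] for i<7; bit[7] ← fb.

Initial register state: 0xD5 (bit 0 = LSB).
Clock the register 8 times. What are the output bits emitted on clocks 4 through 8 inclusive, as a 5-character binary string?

reg_0 = 0xD5
clock 1: out=1, reg = 0xEA
clock 2: out=0, reg = 0xF5
clock 3: out=1, reg = 0xFA
clock 4: out=0, reg = 0xFD
clock 5: out=1, reg = 0xFE
clock 6: out=0, reg = 0x7F
clock 7: out=1, reg = 0xBF
clock 8: out=1, reg = 0x5F

01011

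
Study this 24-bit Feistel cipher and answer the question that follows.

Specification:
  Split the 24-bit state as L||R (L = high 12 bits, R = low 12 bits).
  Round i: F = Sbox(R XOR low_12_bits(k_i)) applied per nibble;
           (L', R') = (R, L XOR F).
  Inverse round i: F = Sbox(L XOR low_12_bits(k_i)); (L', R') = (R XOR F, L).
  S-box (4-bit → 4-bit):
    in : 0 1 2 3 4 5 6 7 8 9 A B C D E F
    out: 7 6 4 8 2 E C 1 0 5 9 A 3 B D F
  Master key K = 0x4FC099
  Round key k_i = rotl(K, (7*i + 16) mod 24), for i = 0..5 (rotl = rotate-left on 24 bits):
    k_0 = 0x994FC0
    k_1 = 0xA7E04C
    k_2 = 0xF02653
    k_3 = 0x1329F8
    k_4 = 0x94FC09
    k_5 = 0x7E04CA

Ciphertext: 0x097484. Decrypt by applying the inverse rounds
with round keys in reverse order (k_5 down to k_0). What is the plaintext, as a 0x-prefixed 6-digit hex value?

s_0 = ciphertext = 0x097484
s_1 = InvRound(s_0, k_5) = 0x66F097
s_2 = InvRound(s_1, k_4) = 0x95B66F
s_3 = InvRound(s_2, k_3) = 0x1F795B
s_4 = InvRound(s_3, k_2) = 0x8C91F7
s_5 = InvRound(s_4, k_1) = 0x1F98C9
s_6 = InvRound(s_5, k_0) = 0x54C1F9

0x54C1F9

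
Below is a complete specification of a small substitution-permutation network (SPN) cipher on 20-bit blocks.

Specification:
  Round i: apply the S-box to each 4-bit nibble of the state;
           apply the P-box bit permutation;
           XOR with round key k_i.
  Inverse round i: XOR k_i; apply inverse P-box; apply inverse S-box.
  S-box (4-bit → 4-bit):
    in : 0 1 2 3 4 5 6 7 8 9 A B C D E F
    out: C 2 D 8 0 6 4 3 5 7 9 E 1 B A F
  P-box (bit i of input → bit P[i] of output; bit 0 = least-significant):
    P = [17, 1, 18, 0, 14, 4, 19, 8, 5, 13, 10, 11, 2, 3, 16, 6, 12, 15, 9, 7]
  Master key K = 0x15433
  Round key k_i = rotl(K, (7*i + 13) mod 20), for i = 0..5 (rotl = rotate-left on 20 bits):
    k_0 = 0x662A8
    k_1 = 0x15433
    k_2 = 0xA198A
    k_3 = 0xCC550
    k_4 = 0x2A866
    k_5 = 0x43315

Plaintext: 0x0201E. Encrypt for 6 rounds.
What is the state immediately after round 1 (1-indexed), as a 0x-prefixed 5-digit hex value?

s_0 = plaintext = 0x0201E
s_1 = Round(s_0, k_0) = 0x76C7F
s_2 = Round(s_1, k_1) = 0x68400
s_3 = Round(s_2, k_2) = 0x71A8F
s_4 = Round(s_3, k_3) = 0x21D7B
s_5 = Round(s_4, k_4) = 0x6D2DD
s_6 = Round(s_5, k_5) = 0x67C6A

0x76C7F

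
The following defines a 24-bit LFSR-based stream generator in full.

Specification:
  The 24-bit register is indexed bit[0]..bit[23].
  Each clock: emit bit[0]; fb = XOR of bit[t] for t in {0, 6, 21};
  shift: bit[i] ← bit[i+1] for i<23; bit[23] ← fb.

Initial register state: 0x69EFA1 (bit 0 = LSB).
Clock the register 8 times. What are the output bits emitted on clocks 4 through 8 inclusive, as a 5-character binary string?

reg_0 = 0x69EFA1
clock 1: out=1, reg = 0x34F7D0
clock 2: out=0, reg = 0x1A7BE8
clock 3: out=0, reg = 0x8D3DF4
clock 4: out=0, reg = 0xC69EFA
clock 5: out=0, reg = 0xE34F7D
clock 6: out=1, reg = 0xF1A7BE
clock 7: out=0, reg = 0xF8D3DF
clock 8: out=1, reg = 0xFC69EF

00101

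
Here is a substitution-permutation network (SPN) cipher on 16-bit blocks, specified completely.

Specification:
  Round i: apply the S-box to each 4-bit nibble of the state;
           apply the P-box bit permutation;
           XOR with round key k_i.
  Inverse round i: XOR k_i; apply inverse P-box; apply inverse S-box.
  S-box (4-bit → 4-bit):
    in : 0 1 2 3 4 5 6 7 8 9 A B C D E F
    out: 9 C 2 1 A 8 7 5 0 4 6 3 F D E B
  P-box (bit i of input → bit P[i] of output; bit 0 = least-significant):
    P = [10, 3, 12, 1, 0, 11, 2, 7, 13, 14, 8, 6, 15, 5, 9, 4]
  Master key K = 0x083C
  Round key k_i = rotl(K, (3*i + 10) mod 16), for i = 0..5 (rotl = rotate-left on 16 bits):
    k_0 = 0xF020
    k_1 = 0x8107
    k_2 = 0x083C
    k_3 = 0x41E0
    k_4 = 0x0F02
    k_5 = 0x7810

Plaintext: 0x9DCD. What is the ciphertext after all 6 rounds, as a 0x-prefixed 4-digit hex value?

0xB3AD

s_0 = plaintext = 0x9DCD
s_1 = Round(s_0, k_0) = 0xCFE7
s_2 = Round(s_1, k_1) = 0x7FF3
s_3 = Round(s_2, k_2) = 0xE6FD
s_4 = Round(s_3, k_3) = 0x3E53
s_5 = Round(s_4, k_4) = 0xCAC2
s_6 = Round(s_5, k_5) = 0xB3AD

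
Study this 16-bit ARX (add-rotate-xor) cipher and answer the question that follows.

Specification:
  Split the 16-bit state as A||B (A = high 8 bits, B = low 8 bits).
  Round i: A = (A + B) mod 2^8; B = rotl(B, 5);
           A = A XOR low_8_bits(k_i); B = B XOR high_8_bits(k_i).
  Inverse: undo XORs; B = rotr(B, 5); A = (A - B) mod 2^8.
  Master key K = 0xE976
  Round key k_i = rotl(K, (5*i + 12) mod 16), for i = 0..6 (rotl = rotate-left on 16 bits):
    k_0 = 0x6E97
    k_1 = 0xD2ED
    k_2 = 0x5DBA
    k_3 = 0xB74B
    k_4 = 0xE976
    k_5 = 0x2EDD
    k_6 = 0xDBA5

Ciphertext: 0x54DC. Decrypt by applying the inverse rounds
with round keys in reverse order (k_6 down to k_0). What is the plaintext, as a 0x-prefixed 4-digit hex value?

s_0 = ciphertext = 0x54DC
s_1 = InvRound(s_0, k_6) = 0xB938
s_2 = InvRound(s_1, k_5) = 0xB4B0
s_3 = InvRound(s_2, k_4) = 0xF8CA
s_4 = InvRound(s_3, k_3) = 0xC8EB
s_5 = InvRound(s_4, k_2) = 0xBDB5
s_6 = InvRound(s_5, k_1) = 0x153B
s_7 = InvRound(s_6, k_0) = 0xD8AA

0xD8AA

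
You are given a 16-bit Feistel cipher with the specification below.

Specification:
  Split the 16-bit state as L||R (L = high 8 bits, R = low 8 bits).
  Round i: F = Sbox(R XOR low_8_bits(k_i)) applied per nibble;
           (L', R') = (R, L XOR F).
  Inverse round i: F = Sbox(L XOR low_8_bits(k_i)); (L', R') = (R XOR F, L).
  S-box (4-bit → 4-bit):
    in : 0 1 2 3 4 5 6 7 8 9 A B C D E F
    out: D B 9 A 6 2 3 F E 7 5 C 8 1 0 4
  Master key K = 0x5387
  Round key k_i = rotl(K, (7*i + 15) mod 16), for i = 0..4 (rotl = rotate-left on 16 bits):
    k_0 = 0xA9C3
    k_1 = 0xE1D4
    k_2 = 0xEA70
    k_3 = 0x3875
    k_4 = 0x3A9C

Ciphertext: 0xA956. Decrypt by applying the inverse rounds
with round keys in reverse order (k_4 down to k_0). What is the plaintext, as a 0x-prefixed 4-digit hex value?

s_0 = ciphertext = 0xA956
s_1 = InvRound(s_0, k_4) = 0xF4A9
s_2 = InvRound(s_1, k_3) = 0x42F4
s_3 = InvRound(s_2, k_2) = 0x5D42
s_4 = InvRound(s_3, k_1) = 0xA55D
s_5 = InvRound(s_4, k_0) = 0x6EA5

0x6EA5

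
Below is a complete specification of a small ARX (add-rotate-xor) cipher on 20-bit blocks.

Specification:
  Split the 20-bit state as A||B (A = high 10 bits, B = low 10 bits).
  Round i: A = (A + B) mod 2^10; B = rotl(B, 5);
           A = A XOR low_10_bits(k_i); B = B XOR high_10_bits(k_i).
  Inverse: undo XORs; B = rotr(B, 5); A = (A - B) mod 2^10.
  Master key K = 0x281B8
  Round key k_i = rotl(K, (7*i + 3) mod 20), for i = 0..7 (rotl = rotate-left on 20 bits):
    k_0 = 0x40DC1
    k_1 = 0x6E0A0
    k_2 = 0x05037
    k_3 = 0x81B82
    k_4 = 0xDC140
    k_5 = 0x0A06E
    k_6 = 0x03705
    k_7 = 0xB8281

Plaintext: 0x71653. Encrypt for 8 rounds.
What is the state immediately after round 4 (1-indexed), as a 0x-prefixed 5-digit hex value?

s_0 = plaintext = 0x71653
s_1 = Round(s_0, k_0) = 0x76771
s_2 = Round(s_1, k_1) = 0x7AB83
s_3 = Round(s_2, k_2) = 0x56868
s_4 = Round(s_3, k_3) = 0x90305
s_5 = Round(s_4, k_4) = 0x017C8
s_6 = Round(s_5, k_5) = 0xE8D36
s_7 = Round(s_6, k_6) = 0xF72C4
s_8 = Round(s_7, k_7) = 0x08676

0x90305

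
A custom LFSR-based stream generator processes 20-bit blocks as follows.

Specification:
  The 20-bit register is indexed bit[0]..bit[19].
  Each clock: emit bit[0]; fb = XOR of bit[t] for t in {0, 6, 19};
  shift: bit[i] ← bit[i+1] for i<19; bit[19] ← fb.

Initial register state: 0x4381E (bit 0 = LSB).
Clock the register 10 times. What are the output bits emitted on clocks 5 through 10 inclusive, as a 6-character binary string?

100000

reg_0 = 0x4381E
clock 1: out=0, reg = 0x21C0F
clock 2: out=1, reg = 0x90E07
clock 3: out=1, reg = 0x48703
clock 4: out=1, reg = 0xA4381
clock 5: out=1, reg = 0x521C0
clock 6: out=0, reg = 0xA90E0
clock 7: out=0, reg = 0x54870
clock 8: out=0, reg = 0xAA438
clock 9: out=0, reg = 0xD521C
clock 10: out=0, reg = 0xEA90E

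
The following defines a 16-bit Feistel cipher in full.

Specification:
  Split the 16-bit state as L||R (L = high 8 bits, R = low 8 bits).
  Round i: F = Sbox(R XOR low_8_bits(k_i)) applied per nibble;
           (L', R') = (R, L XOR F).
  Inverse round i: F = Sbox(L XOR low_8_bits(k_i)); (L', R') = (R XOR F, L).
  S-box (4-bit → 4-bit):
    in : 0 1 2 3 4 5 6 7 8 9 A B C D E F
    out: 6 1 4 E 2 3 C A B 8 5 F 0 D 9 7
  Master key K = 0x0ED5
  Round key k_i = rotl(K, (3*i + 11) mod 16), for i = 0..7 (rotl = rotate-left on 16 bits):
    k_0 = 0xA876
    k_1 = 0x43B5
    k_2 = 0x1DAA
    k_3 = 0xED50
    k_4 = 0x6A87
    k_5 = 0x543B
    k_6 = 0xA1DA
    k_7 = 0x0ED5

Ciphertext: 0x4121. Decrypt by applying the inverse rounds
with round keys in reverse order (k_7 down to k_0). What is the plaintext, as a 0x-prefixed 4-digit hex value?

0xEB07

s_0 = ciphertext = 0x4121
s_1 = InvRound(s_0, k_7) = 0xA341
s_2 = InvRound(s_1, k_6) = 0xE9A3
s_3 = InvRound(s_2, k_5) = 0x77E9
s_4 = InvRound(s_3, k_4) = 0x9F77
s_5 = InvRound(s_4, k_3) = 0x709F
s_6 = InvRound(s_5, k_2) = 0x4A70
s_7 = InvRound(s_6, k_1) = 0x074A
s_8 = InvRound(s_7, k_0) = 0xEB07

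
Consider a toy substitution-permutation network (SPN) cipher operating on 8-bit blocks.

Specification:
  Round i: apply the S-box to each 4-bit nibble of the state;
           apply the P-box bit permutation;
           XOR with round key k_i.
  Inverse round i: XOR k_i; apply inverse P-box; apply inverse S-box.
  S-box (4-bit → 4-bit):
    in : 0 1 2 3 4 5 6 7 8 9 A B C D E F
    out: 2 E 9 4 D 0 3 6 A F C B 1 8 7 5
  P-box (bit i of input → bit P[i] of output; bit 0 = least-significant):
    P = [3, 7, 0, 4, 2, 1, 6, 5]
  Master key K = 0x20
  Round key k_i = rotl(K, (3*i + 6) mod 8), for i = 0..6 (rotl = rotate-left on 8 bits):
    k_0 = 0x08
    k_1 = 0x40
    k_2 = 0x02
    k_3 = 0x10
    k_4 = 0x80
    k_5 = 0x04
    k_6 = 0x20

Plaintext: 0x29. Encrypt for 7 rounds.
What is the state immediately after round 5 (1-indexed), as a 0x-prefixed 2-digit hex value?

0xD1

s_0 = plaintext = 0x29
s_1 = Round(s_0, k_0) = 0xB5
s_2 = Round(s_1, k_1) = 0x66
s_3 = Round(s_2, k_2) = 0x8C
s_4 = Round(s_3, k_3) = 0x3A
s_5 = Round(s_4, k_4) = 0xD1
s_6 = Round(s_5, k_5) = 0xB5
s_7 = Round(s_6, k_6) = 0x06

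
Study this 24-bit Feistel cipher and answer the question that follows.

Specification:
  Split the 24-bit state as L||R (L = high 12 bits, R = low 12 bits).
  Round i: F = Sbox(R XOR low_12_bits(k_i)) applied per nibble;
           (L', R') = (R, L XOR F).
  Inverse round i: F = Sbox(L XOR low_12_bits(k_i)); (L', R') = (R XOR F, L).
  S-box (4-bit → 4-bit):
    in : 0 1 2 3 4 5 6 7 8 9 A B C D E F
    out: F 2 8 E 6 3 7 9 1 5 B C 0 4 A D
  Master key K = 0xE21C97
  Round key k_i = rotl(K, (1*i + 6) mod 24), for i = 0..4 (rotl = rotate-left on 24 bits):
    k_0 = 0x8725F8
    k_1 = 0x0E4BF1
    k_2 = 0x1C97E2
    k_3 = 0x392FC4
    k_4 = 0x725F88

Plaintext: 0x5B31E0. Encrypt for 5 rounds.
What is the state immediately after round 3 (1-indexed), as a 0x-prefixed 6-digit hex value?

s_0 = plaintext = 0x5B31E0
s_1 = Round(s_0, k_0) = 0x1E0392
s_2 = Round(s_1, k_1) = 0x39209E
s_3 = Round(s_2, k_2) = 0x09EA02
s_4 = Round(s_3, k_3) = 0xA02399
s_5 = Round(s_4, k_4) = 0x399A20

0x09EA02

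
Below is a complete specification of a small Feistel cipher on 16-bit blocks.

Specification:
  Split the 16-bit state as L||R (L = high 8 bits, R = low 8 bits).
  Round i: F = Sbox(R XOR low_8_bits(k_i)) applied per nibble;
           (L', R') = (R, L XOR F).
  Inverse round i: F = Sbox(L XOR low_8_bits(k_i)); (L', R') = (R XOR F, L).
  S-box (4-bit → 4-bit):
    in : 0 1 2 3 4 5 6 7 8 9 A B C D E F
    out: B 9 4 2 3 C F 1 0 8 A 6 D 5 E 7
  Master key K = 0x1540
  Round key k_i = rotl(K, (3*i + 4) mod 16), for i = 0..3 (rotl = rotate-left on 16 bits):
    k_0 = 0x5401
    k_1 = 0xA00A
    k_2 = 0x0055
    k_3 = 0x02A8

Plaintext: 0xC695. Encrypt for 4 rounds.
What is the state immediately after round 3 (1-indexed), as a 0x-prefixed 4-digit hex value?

0xA234

s_0 = plaintext = 0xC695
s_1 = Round(s_0, k_0) = 0x9545
s_2 = Round(s_1, k_1) = 0x45A2
s_3 = Round(s_2, k_2) = 0xA234
s_4 = Round(s_3, k_3) = 0x342F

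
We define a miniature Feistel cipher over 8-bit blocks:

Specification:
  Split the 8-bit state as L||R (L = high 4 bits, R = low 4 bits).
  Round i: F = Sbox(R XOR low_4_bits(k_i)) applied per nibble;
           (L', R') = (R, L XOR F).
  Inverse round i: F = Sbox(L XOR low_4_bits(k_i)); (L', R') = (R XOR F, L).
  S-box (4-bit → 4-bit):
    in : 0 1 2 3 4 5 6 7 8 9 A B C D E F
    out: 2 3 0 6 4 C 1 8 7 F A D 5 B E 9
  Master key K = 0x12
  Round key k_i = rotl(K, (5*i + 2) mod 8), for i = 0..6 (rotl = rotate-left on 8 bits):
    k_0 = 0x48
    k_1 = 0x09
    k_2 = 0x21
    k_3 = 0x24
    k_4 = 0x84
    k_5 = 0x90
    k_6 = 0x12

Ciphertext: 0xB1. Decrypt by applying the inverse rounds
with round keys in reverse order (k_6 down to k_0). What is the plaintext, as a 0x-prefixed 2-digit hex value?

0xB5

s_0 = ciphertext = 0xB1
s_1 = InvRound(s_0, k_6) = 0xEB
s_2 = InvRound(s_1, k_5) = 0x5E
s_3 = InvRound(s_2, k_4) = 0xD5
s_4 = InvRound(s_3, k_3) = 0xAD
s_5 = InvRound(s_4, k_2) = 0x0A
s_6 = InvRound(s_5, k_1) = 0x50
s_7 = InvRound(s_6, k_0) = 0xB5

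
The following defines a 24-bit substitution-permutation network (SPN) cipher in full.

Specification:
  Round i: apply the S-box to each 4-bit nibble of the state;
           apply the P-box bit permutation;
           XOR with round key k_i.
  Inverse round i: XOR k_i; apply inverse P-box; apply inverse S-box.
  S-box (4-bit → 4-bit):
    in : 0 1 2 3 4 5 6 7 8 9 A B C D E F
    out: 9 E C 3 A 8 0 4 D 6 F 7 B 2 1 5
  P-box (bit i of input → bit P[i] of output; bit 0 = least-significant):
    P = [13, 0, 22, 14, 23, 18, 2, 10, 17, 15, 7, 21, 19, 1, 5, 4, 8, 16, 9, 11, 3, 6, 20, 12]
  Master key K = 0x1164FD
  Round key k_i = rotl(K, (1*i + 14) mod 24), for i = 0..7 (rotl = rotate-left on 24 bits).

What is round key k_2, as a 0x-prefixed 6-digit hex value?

K = 0x1164FD
k_0 = rotl(K, (1*0+14) mod 24) = rotl(K, 14) = 0x3F4459
k_1 = rotl(K, (1*1+14) mod 24) = rotl(K, 15) = 0x7E88B2
k_2 = rotl(K, (1*2+14) mod 24) = rotl(K, 16) = 0xFD1164

0xFD1164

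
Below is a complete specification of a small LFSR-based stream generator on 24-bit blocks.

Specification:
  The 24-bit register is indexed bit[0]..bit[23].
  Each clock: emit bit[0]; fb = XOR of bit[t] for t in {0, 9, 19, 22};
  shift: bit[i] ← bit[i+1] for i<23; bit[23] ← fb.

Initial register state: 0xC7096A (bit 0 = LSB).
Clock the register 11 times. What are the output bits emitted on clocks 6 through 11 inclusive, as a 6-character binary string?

110100

reg_0 = 0xC7096A
clock 1: out=0, reg = 0xE384B5
clock 2: out=1, reg = 0x71C25A
clock 3: out=0, reg = 0x38E12D
clock 4: out=1, reg = 0x1C7096
clock 5: out=0, reg = 0x8E384B
clock 6: out=1, reg = 0x471C25
clock 7: out=1, reg = 0x238E12
clock 8: out=0, reg = 0x91C709
clock 9: out=1, reg = 0x48E384
clock 10: out=0, reg = 0xA471C2
clock 11: out=0, reg = 0x5238E1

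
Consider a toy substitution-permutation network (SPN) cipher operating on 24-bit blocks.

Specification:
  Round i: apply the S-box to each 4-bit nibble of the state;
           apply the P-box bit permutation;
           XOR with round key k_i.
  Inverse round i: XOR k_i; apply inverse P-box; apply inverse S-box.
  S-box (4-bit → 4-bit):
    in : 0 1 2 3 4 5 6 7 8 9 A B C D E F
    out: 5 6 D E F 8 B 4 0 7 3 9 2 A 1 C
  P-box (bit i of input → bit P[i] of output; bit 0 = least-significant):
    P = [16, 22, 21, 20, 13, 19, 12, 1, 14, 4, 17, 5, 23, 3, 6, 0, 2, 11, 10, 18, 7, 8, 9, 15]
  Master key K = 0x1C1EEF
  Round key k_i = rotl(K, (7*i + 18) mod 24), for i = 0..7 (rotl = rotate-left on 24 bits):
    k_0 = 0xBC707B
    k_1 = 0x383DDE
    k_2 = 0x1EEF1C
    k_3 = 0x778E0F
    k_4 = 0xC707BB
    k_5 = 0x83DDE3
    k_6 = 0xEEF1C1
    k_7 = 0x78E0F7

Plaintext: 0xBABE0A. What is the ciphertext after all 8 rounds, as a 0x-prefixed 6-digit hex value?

s_0 = plaintext = 0xBABE0A
s_1 = Round(s_0, k_0) = 0x7D88FE
s_2 = Round(s_1, k_1) = 0x3D27DC
s_3 = Round(s_2, k_2) = 0xD0645F
s_4 = Round(s_3, k_3) = 0xC54B30
s_5 = Round(s_4, k_4) = 0x6A56D0
s_6 = Round(s_5, k_5) = 0xAA1454
s_7 = Round(s_6, k_6) = 0x9DB83F
s_8 = Round(s_7, k_7) = 0xC4FB74

0xC4FB74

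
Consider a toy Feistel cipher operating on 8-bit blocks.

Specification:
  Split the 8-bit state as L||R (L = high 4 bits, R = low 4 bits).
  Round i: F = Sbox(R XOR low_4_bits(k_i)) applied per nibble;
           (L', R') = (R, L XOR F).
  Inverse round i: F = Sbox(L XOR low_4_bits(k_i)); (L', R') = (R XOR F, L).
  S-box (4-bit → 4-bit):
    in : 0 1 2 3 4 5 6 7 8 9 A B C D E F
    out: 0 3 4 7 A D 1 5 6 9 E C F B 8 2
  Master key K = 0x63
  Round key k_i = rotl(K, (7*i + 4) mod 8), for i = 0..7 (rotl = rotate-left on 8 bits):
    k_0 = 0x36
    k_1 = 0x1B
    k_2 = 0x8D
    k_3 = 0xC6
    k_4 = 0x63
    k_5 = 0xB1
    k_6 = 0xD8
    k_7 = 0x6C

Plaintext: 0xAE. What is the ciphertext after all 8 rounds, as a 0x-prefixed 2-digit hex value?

s_0 = plaintext = 0xAE
s_1 = Round(s_0, k_0) = 0xEC
s_2 = Round(s_1, k_1) = 0xCB
s_3 = Round(s_2, k_2) = 0xBD
s_4 = Round(s_3, k_3) = 0xD7
s_5 = Round(s_4, k_4) = 0x77
s_6 = Round(s_5, k_5) = 0x76
s_7 = Round(s_6, k_6) = 0x6F
s_8 = Round(s_7, k_7) = 0xF1

0xF1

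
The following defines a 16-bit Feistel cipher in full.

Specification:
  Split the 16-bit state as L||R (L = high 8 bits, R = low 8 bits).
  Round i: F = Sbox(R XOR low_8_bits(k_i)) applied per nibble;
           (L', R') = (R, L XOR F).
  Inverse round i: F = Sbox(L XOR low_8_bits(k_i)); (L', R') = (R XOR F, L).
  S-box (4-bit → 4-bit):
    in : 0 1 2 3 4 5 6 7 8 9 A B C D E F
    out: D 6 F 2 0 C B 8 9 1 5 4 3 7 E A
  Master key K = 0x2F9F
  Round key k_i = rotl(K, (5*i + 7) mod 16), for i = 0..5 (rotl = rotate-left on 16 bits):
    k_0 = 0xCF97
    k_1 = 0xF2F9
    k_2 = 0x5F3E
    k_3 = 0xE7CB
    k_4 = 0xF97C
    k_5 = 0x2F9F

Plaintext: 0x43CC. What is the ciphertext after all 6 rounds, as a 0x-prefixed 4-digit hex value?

0xD47C

s_0 = plaintext = 0x43CC
s_1 = Round(s_0, k_0) = 0xCC87
s_2 = Round(s_1, k_1) = 0x8742
s_3 = Round(s_2, k_2) = 0x4204
s_4 = Round(s_3, k_3) = 0x0478
s_5 = Round(s_4, k_4) = 0x78D4
s_6 = Round(s_5, k_5) = 0xD47C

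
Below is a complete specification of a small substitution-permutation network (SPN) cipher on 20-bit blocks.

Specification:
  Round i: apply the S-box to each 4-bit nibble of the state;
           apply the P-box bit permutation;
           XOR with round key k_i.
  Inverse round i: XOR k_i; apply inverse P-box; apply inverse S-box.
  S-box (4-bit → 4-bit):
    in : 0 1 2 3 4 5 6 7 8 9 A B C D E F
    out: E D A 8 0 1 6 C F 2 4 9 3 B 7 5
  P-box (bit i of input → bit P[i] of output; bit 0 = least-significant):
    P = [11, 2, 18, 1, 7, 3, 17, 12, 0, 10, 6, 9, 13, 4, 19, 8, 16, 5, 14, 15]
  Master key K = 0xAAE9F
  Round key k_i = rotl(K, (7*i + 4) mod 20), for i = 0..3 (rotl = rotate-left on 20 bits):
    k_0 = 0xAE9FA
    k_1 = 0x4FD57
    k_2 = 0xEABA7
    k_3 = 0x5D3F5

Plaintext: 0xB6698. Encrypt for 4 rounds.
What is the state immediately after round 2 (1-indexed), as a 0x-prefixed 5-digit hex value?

s_0 = plaintext = 0xB6698
s_1 = Round(s_0, k_0) = 0x765A4
s_2 = Round(s_1, k_1) = 0xE3D46
s_3 = Round(s_2, k_2) = 0xBEC82
s_4 = Round(s_3, k_3) = 0xE676A

0xE3D46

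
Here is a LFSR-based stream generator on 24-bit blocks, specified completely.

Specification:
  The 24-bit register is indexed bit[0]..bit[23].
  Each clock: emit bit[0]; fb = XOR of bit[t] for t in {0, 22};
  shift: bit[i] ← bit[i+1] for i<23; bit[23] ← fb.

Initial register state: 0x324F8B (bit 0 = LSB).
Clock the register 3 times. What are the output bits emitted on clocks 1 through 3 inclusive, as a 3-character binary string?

110

reg_0 = 0x324F8B
clock 1: out=1, reg = 0x9927C5
clock 2: out=1, reg = 0xCC93E2
clock 3: out=0, reg = 0xE649F1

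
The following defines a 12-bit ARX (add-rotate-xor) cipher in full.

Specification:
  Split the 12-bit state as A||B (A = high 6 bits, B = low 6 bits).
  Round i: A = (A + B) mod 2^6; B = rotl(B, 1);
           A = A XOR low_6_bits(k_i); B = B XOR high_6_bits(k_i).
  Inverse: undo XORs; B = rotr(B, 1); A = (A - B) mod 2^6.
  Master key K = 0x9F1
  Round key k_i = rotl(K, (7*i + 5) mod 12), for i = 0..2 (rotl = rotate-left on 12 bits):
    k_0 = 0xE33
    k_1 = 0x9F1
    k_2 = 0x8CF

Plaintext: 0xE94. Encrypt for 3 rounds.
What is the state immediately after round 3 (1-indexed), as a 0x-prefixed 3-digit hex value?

0x32D

s_0 = plaintext = 0xE94
s_1 = Round(s_0, k_0) = 0xF50
s_2 = Round(s_1, k_1) = 0xF07
s_3 = Round(s_2, k_2) = 0x32D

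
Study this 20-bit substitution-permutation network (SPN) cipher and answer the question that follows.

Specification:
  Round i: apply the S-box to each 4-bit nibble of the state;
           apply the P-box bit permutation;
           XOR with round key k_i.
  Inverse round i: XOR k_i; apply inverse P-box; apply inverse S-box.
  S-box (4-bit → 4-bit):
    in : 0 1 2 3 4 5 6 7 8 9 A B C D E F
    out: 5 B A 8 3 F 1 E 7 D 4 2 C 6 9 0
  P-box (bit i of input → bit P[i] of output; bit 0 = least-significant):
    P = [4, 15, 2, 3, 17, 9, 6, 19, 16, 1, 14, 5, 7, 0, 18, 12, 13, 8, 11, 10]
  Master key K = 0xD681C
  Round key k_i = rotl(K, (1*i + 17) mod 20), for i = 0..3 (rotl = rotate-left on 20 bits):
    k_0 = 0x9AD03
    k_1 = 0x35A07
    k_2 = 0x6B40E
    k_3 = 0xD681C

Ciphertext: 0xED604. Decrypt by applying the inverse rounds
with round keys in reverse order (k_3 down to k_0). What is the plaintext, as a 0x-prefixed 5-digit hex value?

s_0 = ciphertext = 0xED604
s_1 = InvRound(s_0, k_3) = 0x93641
s_2 = InvRound(s_1, k_2) = 0xFD457
s_3 = InvRound(s_2, k_1) = 0xCAF74
s_4 = InvRound(s_3, k_0) = 0xFD1D0

0xFD1D0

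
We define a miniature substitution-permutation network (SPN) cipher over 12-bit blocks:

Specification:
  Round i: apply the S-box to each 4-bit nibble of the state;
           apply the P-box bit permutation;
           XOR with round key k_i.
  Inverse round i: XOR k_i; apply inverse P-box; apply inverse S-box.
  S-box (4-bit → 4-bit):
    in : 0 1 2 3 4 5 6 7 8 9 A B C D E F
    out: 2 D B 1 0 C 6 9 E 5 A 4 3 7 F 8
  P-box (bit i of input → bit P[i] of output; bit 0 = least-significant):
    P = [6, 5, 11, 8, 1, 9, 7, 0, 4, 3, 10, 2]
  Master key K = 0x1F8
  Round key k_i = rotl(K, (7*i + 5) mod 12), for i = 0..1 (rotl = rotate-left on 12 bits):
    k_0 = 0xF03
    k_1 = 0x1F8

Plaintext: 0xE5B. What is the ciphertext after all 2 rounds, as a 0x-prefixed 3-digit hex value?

s_0 = plaintext = 0xE5B
s_1 = Round(s_0, k_0) = 0x39E
s_2 = Round(s_1, k_1) = 0x80A

0x80A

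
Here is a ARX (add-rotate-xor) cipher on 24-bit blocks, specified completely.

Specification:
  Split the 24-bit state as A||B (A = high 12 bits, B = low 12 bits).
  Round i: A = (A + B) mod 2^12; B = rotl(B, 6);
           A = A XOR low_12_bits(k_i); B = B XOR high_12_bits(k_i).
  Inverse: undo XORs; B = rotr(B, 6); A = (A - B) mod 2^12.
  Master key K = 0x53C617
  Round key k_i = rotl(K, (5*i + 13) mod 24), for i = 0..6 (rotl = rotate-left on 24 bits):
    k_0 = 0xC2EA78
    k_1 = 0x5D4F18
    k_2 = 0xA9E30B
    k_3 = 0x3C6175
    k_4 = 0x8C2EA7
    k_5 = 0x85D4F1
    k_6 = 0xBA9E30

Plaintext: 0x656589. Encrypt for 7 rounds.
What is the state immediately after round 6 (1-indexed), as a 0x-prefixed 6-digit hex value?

s_0 = plaintext = 0x656589
s_1 = Round(s_0, k_0) = 0x1A7E78
s_2 = Round(s_1, k_1) = 0xF07BED
s_3 = Round(s_2, k_2) = 0x9FF1F1
s_4 = Round(s_3, k_3) = 0xA85F81
s_5 = Round(s_4, k_4) = 0x4A18BC
s_6 = Round(s_5, k_5) = 0x9AC77F
s_7 = Round(s_6, k_6) = 0xF1B474

0x9AC77F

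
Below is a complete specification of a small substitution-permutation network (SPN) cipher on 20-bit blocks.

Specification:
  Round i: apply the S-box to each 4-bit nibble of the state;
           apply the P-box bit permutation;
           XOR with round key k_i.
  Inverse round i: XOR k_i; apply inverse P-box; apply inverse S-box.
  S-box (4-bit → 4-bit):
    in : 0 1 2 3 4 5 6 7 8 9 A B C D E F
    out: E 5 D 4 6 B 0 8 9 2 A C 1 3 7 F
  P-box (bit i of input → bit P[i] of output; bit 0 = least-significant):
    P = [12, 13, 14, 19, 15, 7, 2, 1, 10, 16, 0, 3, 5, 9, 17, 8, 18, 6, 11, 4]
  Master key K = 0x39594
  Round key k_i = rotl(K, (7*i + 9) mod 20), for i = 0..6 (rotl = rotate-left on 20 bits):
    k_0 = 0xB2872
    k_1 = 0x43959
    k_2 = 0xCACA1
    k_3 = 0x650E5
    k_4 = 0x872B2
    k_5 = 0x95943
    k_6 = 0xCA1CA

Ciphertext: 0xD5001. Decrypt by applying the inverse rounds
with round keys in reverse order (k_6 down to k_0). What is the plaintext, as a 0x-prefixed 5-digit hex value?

s_0 = ciphertext = 0xD5001
s_1 = InvRound(s_0, k_6) = 0x9705E
s_2 = InvRound(s_1, k_5) = 0xB7B39
s_3 = InvRound(s_2, k_4) = 0x3B0A6
s_4 = InvRound(s_3, k_3) = 0xD6484
s_5 = InvRound(s_4, k_2) = 0x3C413
s_6 = InvRound(s_5, k_1) = 0xEB58E
s_7 = InvRound(s_6, k_0) = 0xF85EC

0xF85EC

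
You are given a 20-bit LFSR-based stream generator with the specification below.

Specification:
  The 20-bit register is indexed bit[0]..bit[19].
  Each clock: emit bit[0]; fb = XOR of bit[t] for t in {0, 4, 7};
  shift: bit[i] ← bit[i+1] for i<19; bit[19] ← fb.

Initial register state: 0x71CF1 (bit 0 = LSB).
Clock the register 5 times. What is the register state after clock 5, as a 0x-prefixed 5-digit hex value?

0x3B8E7

reg_0 = 0x71CF1
clock 1: out=1, reg = 0xB8E78
clock 2: out=0, reg = 0xDC73C
clock 3: out=0, reg = 0xEE39E
clock 4: out=0, reg = 0x771CF
clock 5: out=1, reg = 0x3B8E7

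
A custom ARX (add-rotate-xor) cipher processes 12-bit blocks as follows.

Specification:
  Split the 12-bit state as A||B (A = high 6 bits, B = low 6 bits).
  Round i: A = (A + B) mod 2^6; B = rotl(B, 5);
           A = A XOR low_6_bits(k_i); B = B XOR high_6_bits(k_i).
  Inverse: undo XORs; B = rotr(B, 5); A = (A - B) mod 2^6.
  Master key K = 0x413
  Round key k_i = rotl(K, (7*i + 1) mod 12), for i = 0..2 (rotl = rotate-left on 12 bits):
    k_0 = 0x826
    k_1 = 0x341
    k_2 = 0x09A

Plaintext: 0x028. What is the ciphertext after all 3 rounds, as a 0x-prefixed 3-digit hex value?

s_0 = plaintext = 0x028
s_1 = Round(s_0, k_0) = 0x3B4
s_2 = Round(s_1, k_1) = 0x0D7
s_3 = Round(s_2, k_2) = 0x029

0x029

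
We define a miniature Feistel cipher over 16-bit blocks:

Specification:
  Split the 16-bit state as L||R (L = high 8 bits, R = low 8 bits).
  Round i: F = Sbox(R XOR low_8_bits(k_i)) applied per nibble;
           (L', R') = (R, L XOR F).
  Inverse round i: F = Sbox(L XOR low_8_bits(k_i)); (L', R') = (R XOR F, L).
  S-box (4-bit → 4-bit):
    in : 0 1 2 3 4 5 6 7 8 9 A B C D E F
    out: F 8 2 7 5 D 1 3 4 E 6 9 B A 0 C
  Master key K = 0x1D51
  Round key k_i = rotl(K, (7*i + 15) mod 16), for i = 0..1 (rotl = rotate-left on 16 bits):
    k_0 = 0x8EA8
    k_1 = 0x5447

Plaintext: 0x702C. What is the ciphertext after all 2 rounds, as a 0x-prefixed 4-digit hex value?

0x351E

s_0 = plaintext = 0x702C
s_1 = Round(s_0, k_0) = 0x2C35
s_2 = Round(s_1, k_1) = 0x351E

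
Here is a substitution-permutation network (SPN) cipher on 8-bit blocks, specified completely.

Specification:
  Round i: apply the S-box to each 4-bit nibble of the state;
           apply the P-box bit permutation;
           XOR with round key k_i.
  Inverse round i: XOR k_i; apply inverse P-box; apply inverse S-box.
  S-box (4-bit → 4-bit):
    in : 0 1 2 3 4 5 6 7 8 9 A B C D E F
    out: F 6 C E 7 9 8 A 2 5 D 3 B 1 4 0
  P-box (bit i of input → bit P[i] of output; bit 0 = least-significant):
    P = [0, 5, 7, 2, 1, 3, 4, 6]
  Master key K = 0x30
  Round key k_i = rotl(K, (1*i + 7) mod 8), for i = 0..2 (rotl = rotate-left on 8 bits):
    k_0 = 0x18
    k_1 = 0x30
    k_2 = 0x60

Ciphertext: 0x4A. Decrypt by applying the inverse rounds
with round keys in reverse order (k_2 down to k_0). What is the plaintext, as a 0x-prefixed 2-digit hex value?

s_0 = ciphertext = 0x4A
s_1 = InvRound(s_0, k_2) = 0xB8
s_2 = InvRound(s_1, k_1) = 0x8E
s_3 = InvRound(s_2, k_0) = 0x92

0x92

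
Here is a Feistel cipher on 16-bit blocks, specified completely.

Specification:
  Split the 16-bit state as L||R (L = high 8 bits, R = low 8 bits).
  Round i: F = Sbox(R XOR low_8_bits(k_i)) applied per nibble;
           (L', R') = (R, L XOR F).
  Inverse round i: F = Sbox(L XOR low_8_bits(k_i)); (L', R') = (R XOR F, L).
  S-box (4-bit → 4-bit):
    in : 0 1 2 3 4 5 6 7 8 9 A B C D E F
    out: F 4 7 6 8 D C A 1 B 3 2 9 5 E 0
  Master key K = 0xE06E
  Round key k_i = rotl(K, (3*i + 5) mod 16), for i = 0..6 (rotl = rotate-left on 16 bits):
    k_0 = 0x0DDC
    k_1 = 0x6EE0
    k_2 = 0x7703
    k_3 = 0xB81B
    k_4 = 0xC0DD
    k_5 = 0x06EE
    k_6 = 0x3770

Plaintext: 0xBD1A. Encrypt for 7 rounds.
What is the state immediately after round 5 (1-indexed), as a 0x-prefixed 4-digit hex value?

0xFE42

s_0 = plaintext = 0xBD1A
s_1 = Round(s_0, k_0) = 0x1A21
s_2 = Round(s_1, k_1) = 0x218E
s_3 = Round(s_2, k_2) = 0x8E34
s_4 = Round(s_3, k_3) = 0x34FE
s_5 = Round(s_4, k_4) = 0xFE42
s_6 = Round(s_5, k_5) = 0x42C7
s_7 = Round(s_6, k_6) = 0xC768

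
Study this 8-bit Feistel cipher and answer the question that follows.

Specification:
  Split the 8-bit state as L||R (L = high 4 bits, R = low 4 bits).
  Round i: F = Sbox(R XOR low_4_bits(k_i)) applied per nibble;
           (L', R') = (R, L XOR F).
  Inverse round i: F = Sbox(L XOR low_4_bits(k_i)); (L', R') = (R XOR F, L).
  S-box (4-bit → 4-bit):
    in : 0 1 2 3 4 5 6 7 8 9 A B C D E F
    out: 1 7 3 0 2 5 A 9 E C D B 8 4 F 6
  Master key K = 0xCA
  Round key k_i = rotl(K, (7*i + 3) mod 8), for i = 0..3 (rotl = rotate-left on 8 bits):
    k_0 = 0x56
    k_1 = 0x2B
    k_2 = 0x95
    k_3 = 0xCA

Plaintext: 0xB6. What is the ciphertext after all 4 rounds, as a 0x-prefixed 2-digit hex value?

s_0 = plaintext = 0xB6
s_1 = Round(s_0, k_0) = 0x6A
s_2 = Round(s_1, k_1) = 0xA1
s_3 = Round(s_2, k_2) = 0x18
s_4 = Round(s_3, k_3) = 0x82

0x82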